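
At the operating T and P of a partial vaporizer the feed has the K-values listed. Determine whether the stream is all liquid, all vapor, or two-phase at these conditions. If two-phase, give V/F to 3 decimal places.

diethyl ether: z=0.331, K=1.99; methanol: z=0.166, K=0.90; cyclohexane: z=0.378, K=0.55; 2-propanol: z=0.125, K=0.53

ΣzᵢKᵢ = 1.082; Σzᵢ/Kᵢ = 1.274.
Both exceed 1, so a two-phase solution exists.
Newton–Raphson from ψ = 0.5:
  ψ = 0.500: g = -0.0946, g' = -0.322 → ψ = 0.206
  ψ = 0.206: g = 0.0027, g' = -0.352 → ψ = 0.214
Converged at ψ = 0.214.

two-phase, V/F = 0.214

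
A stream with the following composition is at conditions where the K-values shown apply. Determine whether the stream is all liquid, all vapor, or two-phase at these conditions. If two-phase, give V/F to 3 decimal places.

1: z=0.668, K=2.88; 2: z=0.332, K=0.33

ΣzᵢKᵢ = 2.033; Σzᵢ/Kᵢ = 1.238.
Both exceed 1, so a two-phase solution exists.
Rachford–Rice: g(ψ) = Σ zᵢ(Kᵢ−1)/(1+ψ(Kᵢ−1)) = 0.
Binary case is linear: z₁(K₁−1)(1+ψ(K₂−1)) + z₂(K₂−1)(1+ψ(K₁−1)) = 0
⇒ ψ = [z₁(K₁−1)+z₂(K₂−1)] / [−(K₁−1)(K₂−1)] = 1.0334/1.2596 = 0.820

two-phase, V/F = 0.820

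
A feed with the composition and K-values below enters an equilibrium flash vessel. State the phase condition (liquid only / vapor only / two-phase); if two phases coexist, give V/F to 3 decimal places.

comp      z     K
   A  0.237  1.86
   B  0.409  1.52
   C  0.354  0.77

vapor only

ΣzᵢKᵢ = 1.335; Σzᵢ/Kᵢ = 0.856.
Since Σzᵢ/Kᵢ < 1 the mixture is above its dew point — single vapor phase.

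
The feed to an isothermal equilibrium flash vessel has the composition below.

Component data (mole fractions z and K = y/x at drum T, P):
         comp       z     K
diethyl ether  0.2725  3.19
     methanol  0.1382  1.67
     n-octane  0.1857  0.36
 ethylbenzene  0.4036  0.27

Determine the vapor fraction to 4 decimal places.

ψ = 0.2144

Let ψ = V/F and solve Σ zᵢ(Kᵢ−1)/(1+ψ(Kᵢ−1)) = 0.
Check two-phase: ΣzᵢKᵢ = 1.2759 > 1 and Σzᵢ/Kᵢ = 2.1788 > 1, so g(0) = 0.2759 > 0 and g(1) = -1.1788 < 0.
Iterate (Newton) starting at ψ = 0.62:
  ψ = 0.6200: g = -0.41674, g' = -1.1929 → ψ = 0.2706
  ψ = 0.2706: g = -0.05785, g' = -1.0050 → ψ = 0.2131
  ψ = 0.2131: g = 0.00141, g' = -1.0587 → ψ = 0.2144
Converged at ψ = 0.2144.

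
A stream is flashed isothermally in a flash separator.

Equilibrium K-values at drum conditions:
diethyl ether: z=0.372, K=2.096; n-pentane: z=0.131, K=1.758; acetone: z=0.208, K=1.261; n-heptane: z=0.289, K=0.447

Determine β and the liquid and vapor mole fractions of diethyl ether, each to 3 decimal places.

β = 0.880, x_diethyl ether = 0.189, y_diethyl ether = 0.397

Material balance + equilibrium reduce to Σ zᵢ(Kᵢ−1)/(1+β(Kᵢ−1)) = 0.
Feasibility: ΣzᵢKᵢ = 1.401, Σzᵢ/Kᵢ = 1.063 — both > 1, two phases present.
Newton–Raphson from β = 0.5:
  β = 0.500: g = 0.1625, g' = -0.406 → β = 0.900
  β = 0.900: g = -0.0101, g' = -0.500 → β = 0.880
Converged at β = 0.880.
Compositions from xᵢ = zᵢ/(1+β(Kᵢ−1)), yᵢ = Kᵢxᵢ:
  diethyl ether: x = 0.189, y = 0.397
  n-pentane: x = 0.079, y = 0.138
  acetone: x = 0.169, y = 0.213
  n-heptane: x = 0.563, y = 0.252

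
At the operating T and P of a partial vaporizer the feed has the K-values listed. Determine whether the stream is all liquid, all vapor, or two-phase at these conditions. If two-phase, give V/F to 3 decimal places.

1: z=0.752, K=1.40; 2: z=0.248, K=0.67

all vapor

ΣzᵢKᵢ = 1.219; Σzᵢ/Kᵢ = 0.907.
Since Σzᵢ/Kᵢ < 1 the mixture is above its dew point — single vapor phase.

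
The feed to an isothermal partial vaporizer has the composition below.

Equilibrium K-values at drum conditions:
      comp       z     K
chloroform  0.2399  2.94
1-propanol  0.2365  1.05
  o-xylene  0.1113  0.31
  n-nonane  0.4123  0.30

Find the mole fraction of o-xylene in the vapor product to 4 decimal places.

Rachford–Rice: g(β) = Σ zᵢ(Kᵢ−1)/(1+β(Kᵢ−1)) = 0.
Check two-phase: ΣzᵢKᵢ = 1.1118 > 1 and Σzᵢ/Kᵢ = 2.0402 > 1, so g(0) = 0.1118 > 0 and g(1) = -1.0402 < 0.
Iterate (Newton) starting at β = 0.37:
  β = 0.3700: g = -0.21007, g' = -0.7700 → β = 0.0972
  β = 0.0972: g = 0.01134, g' = -0.9332 → β = 0.1093
  β = 0.1093: g = 0.00012, g' = -0.9140 → β = 0.1095
Converged at β = 0.1095.
Compositions from xᵢ = zᵢ/(1+β(Kᵢ−1)), yᵢ = Kᵢxᵢ:
  chloroform: x = 0.1979, y = 0.5817
  1-propanol: x = 0.2352, y = 0.2470
  o-xylene: x = 0.1204, y = 0.0373
  n-nonane: x = 0.4465, y = 0.1340

y_o-xylene = 0.0373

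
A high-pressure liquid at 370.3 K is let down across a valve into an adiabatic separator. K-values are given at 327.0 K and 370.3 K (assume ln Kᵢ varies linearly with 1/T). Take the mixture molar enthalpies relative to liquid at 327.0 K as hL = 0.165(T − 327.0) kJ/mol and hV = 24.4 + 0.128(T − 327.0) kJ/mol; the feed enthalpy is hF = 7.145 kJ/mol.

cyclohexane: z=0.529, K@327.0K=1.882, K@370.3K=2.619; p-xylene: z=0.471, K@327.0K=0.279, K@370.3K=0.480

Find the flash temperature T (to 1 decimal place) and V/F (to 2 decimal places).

T = 331.7 K, V/F = 0.26

Adiabatic flash: solve Rachford–Rice at each trial T, then check hF = ψ·hV(T) + (1−ψ)·hL(T).
  T = 327.0 K: K = (1.882, 0.279), RR gives ψ = 0.200, H_out = 4.872 kJ/mol
  T = 370.3 K: K = (2.619, 0.480), RR gives ψ = 0.726, H_out = 23.705 kJ/mol
  T = 348.6 K: K = (2.242, 0.372), RR gives ψ = 0.463, H_out = 14.493 kJ/mol
  T = 337.8 K: K = (2.060, 0.324), RR gives ψ = 0.338, H_out = 9.888 kJ/mol
  T = 332.4 K: K = (1.970, 0.301), RR gives ψ = 0.271, H_out = 7.456 kJ/mol
  T = 329.7 K: K = (1.926, 0.290), RR gives ψ = 0.236, H_out = 6.187 kJ/mol
  T = 331.0 K: K = (1.947, 0.295), RR gives ψ = 0.253, H_out = 6.803 kJ/mol
Linear interpolation between T = 331.0 (H_out = 6.803) and T = 332.4 (H_out = 7.456) on hF = 7.145 gives T ≈ 331.7 K, at which ψ = 0.26.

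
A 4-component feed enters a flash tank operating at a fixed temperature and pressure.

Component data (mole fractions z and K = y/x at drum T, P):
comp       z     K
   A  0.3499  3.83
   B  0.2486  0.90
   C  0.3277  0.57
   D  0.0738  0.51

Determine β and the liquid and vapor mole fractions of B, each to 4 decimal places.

β = 0.8046, x_B = 0.2704, y_B = 0.2433

Rachford–Rice: g(β) = Σ zᵢ(Kᵢ−1)/(1+β(Kᵢ−1)) = 0.
Feasibility: ΣzᵢKᵢ = 1.7883, Σzᵢ/Kᵢ = 1.0872 — both > 1, two phases present.
Iterate (Newton) starting at β = 0.48:
  β = 0.4800: g = 0.16891, g' = -0.6331 → β = 0.7468
  β = 0.7468: g = 0.02658, g' = -0.4675 → β = 0.8037
  β = 0.8037: g = 0.00041, g' = -0.4540 → β = 0.8046
Converged at β = 0.8046.
Compositions from xᵢ = zᵢ/(1+β(Kᵢ−1)), yᵢ = Kᵢxᵢ:
  A: x = 0.1068, y = 0.4090
  B: x = 0.2704, y = 0.2433
  C: x = 0.5010, y = 0.2856
  D: x = 0.1218, y = 0.0621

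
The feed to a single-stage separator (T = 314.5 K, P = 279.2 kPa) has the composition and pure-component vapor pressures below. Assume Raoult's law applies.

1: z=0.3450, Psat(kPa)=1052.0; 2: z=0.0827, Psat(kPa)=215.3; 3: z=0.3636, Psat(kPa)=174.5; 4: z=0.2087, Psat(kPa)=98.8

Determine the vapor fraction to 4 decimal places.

Raoult's law: Kᵢ = Pᵢˢᵃᵗ/P = Pᵢˢᵃᵗ/279.2.
  K_1 = 1052.0/279.2 = 3.767908, K_2 = 215.3/279.2 = 0.771132, K_3 = 174.5/279.2 = 0.625000, K_4 = 98.8/279.2 = 0.353868
Iterate (Newton) starting at ψ = 0.61:
  ψ = 0.6100: g = -0.06616, g' = -0.6949 → ψ = 0.5148
  ψ = 0.5148: g = 0.00133, g' = -0.7292 → ψ = 0.5166
Converged at ψ = 0.5166.

ψ = 0.5166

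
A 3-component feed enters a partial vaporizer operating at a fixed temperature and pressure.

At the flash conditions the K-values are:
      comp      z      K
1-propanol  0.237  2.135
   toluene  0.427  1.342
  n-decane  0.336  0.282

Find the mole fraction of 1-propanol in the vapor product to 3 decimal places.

Material balance + equilibrium reduce to Σ zᵢ(Kᵢ−1)/(1+V/F(Kᵢ−1)) = 0.
Feasibility: ΣzᵢKᵢ = 1.174, Σzᵢ/Kᵢ = 1.621 — both > 1, two phases present.
Newton–Raphson from V/F = 0.5:
  V/F = 0.500: g = -0.0800, g' = -0.582 → V/F = 0.363
  V/F = 0.363: g = -0.0056, g' = -0.509 → V/F = 0.351
Converged at V/F = 0.351.
Compositions from xᵢ = zᵢ/(1+V/F(Kᵢ−1)), yᵢ = Kᵢxᵢ:
  1-propanol: x = 0.169, y = 0.362
  toluene: x = 0.381, y = 0.512
  n-decane: x = 0.449, y = 0.127

y_1-propanol = 0.362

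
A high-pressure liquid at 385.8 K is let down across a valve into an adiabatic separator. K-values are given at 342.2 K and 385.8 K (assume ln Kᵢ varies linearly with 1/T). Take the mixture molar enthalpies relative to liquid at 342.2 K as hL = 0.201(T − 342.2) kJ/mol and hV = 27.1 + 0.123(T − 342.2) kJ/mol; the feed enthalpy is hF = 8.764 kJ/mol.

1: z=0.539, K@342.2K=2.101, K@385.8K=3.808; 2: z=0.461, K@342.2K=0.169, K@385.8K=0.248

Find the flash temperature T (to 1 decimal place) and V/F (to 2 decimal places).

T = 347.2 K, V/F = 0.29

Adiabatic flash: solve Rachford–Rice at each trial T, then check hF = ψ·hV(T) + (1−ψ)·hL(T).
  T = 342.2 K: K = (2.101, 0.169), RR gives ψ = 0.230, H_out = 6.230 kJ/mol
  T = 385.8 K: K = (3.808, 0.248), RR gives ψ = 0.553, H_out = 21.859 kJ/mol
  T = 364.0 K: K = (2.879, 0.207), RR gives ψ = 0.434, H_out = 15.417 kJ/mol
  T = 353.1 K: K = (2.472, 0.188), RR gives ψ = 0.350, H_out = 11.385 kJ/mol
  T = 347.6 K: K = (2.280, 0.178), RR gives ψ = 0.296, H_out = 8.974 kJ/mol
  T = 344.9 K: K = (2.189, 0.174), RR gives ψ = 0.265, H_out = 7.657 kJ/mol
  T = 346.2 K: K = (2.233, 0.176), RR gives ψ = 0.280, H_out = 8.304 kJ/mol
Linear interpolation between T = 346.2 (H_out = 8.304) and T = 347.6 (H_out = 8.974) on hF = 8.764 gives T ≈ 347.2 K, at which ψ = 0.29.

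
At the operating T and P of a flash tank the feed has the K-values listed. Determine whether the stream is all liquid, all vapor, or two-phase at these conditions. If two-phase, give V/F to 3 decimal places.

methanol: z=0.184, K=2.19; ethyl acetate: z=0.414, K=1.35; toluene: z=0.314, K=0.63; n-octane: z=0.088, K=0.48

ΣzᵢKᵢ = 1.202; Σzᵢ/Kᵢ = 1.072.
Both exceed 1, so a two-phase solution exists.
Material balance + equilibrium reduce to Σ zᵢ(Kᵢ−1)/(1+ψ(Kᵢ−1)) = 0.
Newton iteration, ψ⁰ = 0.52:
  ψ = 0.520: g = 0.0513, g' = -0.246 → ψ = 0.728
  ψ = 0.728: g = 0.0001, g' = -0.249 → ψ = 0.729
Converged at ψ = 0.729.

two-phase, V/F = 0.729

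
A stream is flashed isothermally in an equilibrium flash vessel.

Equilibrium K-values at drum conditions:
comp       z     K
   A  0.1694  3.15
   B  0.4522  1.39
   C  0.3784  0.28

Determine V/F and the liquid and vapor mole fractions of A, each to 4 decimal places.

V/F = 0.3481, x_A = 0.0969, y_A = 0.3052

Material balance + equilibrium reduce to Σ zᵢ(Kᵢ−1)/(1+V/F(Kᵢ−1)) = 0.
g(0) = ΣzᵢKᵢ − 1 = 0.2681 and g(1) = 1 − Σzᵢ/Kᵢ = -0.7305, so a root lies in (0, 1).
Iterate (Newton) starting at V/F = 0.5:
  V/F = 0.5000: g = -0.10260, g' = -0.7089 → V/F = 0.3553
  V/F = 0.3553: g = -0.00472, g' = -0.6589 → V/F = 0.3481
Converged at V/F = 0.3481.
Compositions from xᵢ = zᵢ/(1+V/F(Kᵢ−1)), yᵢ = Kᵢxᵢ:
  A: x = 0.0969, y = 0.3052
  B: x = 0.3981, y = 0.5534
  C: x = 0.5050, y = 0.1414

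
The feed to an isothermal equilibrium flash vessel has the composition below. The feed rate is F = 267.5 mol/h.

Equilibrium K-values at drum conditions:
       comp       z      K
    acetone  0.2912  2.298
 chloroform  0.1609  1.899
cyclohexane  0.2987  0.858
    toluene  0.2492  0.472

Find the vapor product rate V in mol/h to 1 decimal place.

V = 209.7 mol/h

Iterate (Newton) starting at ψ = 0.5:
  ψ = 0.5000: g = 0.10458, g' = -0.3775 → ψ = 0.7770
  ψ = 0.7770: g = 0.00256, g' = -0.3740 → ψ = 0.7838
Converged at ψ = 0.7838.
Then V = ψ·F = 0.7838·267.5 = 209.7 mol/h and L = F − V = 57.8 mol/h.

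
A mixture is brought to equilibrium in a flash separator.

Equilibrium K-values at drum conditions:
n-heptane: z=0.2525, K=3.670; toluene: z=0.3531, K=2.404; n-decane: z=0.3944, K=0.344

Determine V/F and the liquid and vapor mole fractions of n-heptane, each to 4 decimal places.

V/F = 0.7067, x_n-heptane = 0.0875, y_n-heptane = 0.3210

Material balance + equilibrium reduce to Σ zᵢ(Kᵢ−1)/(1+V/F(Kᵢ−1)) = 0.
Feasibility: ΣzᵢKᵢ = 1.9112, Σzᵢ/Kᵢ = 1.3622 — both > 1, two phases present.
Newton iteration, V/F⁰ = 0.5:
  V/F = 0.5000: g = 0.19499, g' = -0.9463 → V/F = 0.7061
  V/F = 0.7061: g = 0.00066, g' = -0.9807 → V/F = 0.7067
Converged at V/F = 0.7067.
Compositions from xᵢ = zᵢ/(1+V/F(Kᵢ−1)), yᵢ = Kᵢxᵢ:
  n-heptane: x = 0.0875, y = 0.3210
  toluene: x = 0.1772, y = 0.4261
  n-decane: x = 0.7353, y = 0.2529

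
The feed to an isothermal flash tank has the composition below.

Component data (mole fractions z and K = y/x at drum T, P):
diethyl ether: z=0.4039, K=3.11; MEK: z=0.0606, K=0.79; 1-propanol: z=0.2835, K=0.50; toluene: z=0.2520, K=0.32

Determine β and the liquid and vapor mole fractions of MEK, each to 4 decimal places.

β = 0.4420, x_MEK = 0.0668, y_MEK = 0.0528

Rachford–Rice: g(β) = Σ zᵢ(Kᵢ−1)/(1+β(Kᵢ−1)) = 0.
g(0) = ΣzᵢKᵢ − 1 = 0.5264 and g(1) = 1 − Σzᵢ/Kᵢ = -0.5611, so a root lies in (0, 1).
Newton iteration, β⁰ = 0.5:
  β = 0.5000: g = -0.04815, g' = -0.8226 → β = 0.4415
  β = 0.4415: g = 0.00042, g' = -0.8399 → β = 0.4420
Converged at β = 0.4420.
Compositions from xᵢ = zᵢ/(1+β(Kᵢ−1)), yᵢ = Kᵢxᵢ:
  diethyl ether: x = 0.2090, y = 0.6500
  MEK: x = 0.0668, y = 0.0528
  1-propanol: x = 0.3639, y = 0.1820
  toluene: x = 0.3603, y = 0.1153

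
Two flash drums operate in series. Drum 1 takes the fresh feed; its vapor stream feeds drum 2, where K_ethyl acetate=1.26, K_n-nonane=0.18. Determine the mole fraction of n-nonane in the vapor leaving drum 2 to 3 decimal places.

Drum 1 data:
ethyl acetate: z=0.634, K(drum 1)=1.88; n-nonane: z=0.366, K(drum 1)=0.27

y_n-nonane (drum 2) = 0.043

Drum 1:
Material balance + equilibrium reduce to Σ zᵢ(Kᵢ−1)/(1+ψ₁(Kᵢ−1)) = 0.
Check two-phase: ΣzᵢKᵢ = 1.291 > 1 and Σzᵢ/Kᵢ = 1.693 > 1, so g(0) = 0.291 > 0 and g(1) = -0.693 < 0.
Binary case is linear: z₁(K₁−1)(1+ψ₁(K₂−1)) + z₂(K₂−1)(1+ψ₁(K₁−1)) = 0
⇒ ψ₁ = [z₁(K₁−1)+z₂(K₂−1)] / [−(K₁−1)(K₂−1)] = 0.2907/0.6424 = 0.453
Drum-1 compositions:
  ethyl acetate: x = 0.453, y = 0.852
  n-nonane: x = 0.547, y = 0.148
Drum-2 feed = drum-1 vapor: z₂ = (0.8524, 0.1476).
Drum 2:
Let ψ₂ = V/F and solve Σ zᵢ(Kᵢ−1)/(1+ψ₂(Kᵢ−1)) = 0.
g(0) = ΣzᵢKᵢ − 1 = 0.101 and g(1) = 1 − Σzᵢ/Kᵢ = -0.496, so a root lies in (0, 1).
Binary case is linear: z₁(K₁−1)(1+ψ₂(K₂−1)) + z₂(K₂−1)(1+ψ₂(K₁−1)) = 0
⇒ ψ₂ = [z₁(K₁−1)+z₂(K₂−1)] / [−(K₁−1)(K₂−1)] = 0.1006/0.2132 = 0.472
  ethyl acetate: x = 0.759, y = 0.957
  n-nonane: x = 0.241, y = 0.043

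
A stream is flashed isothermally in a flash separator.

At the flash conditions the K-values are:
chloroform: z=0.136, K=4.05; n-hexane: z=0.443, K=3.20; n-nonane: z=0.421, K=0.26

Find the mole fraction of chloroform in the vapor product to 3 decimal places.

y_chloroform = 0.194

Rachford–Rice: g(ψ) = Σ zᵢ(Kᵢ−1)/(1+ψ(Kᵢ−1)) = 0.
Feasibility: ΣzᵢKᵢ = 2.078, Σzᵢ/Kᵢ = 1.791 — both > 1, two phases present.
Newton iteration, ψ⁰ = 0.35:
  ψ = 0.350: g = 0.3308, g' = -1.400 → ψ = 0.586
  ψ = 0.586: g = 0.0241, g' = -1.291 → ψ = 0.605
Converged at ψ = 0.605.
Compositions from xᵢ = zᵢ/(1+ψ(Kᵢ−1)), yᵢ = Kᵢxᵢ:
  chloroform: x = 0.048, y = 0.194
  n-hexane: x = 0.190, y = 0.608
  n-nonane: x = 0.762, y = 0.198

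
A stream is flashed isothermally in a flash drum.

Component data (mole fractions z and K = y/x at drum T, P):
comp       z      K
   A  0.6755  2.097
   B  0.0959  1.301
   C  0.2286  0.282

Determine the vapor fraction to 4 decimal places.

Rachford–Rice: g(ψ) = Σ zᵢ(Kᵢ−1)/(1+ψ(Kᵢ−1)) = 0.
Check two-phase: ΣzᵢKᵢ = 1.6058 > 1 and Σzᵢ/Kᵢ = 1.2065 > 1, so g(0) = 0.6058 > 0 and g(1) = -0.2065 < 0.
Newton–Raphson from ψ = 0.5:
  ψ = 0.5000: g = 0.24757, g' = -0.6324 → ψ = 0.8915
  ψ = 0.8915: g = -0.05864, g' = -1.1229 → ψ = 0.8393
  ψ = 0.8393: g = -0.00415, g' = -0.9721 → ψ = 0.8350
Converged at ψ = 0.8350.

ψ = 0.8350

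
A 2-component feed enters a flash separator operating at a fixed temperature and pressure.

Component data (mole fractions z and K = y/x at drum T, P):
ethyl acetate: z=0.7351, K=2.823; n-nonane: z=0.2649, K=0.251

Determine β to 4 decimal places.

β = 0.8361

Rachford–Rice: g(β) = Σ zᵢ(Kᵢ−1)/(1+β(Kᵢ−1)) = 0.
Check two-phase: ΣzᵢKᵢ = 2.1417 > 1 and Σzᵢ/Kᵢ = 1.3158 > 1, so g(0) = 1.1417 > 0 and g(1) = -0.3158 < 0.
Binary case is linear: z₁(K₁−1)(1+β(K₂−1)) + z₂(K₂−1)(1+β(K₁−1)) = 0
⇒ β = [z₁(K₁−1)+z₂(K₂−1)] / [−(K₁−1)(K₂−1)] = 1.14168/1.36543 = 0.8361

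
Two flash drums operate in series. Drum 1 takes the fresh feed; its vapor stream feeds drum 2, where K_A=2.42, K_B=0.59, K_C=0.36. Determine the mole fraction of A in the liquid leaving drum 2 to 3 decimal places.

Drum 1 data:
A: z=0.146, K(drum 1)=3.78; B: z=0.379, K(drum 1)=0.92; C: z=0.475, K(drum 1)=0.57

x_A (drum 2) = 0.267

Drum 1:
Let ψ₁ = V/F and solve Σ zᵢ(Kᵢ−1)/(1+ψ₁(Kᵢ−1)) = 0.
Check two-phase: ΣzᵢKᵢ = 1.171 > 1 and Σzᵢ/Kᵢ = 1.284 > 1, so g(0) = 0.171 > 0 and g(1) = -0.284 < 0.
Newton iteration, ψ₁⁰ = 0.5:
  ψ₁ = 0.500: g = -0.1220, g' = -0.343 → ψ₁ = 0.144
  ψ₁ = 0.144: g = 0.0413, g' = -0.677 → ψ₁ = 0.205
  ψ₁ = 0.205: g = 0.0036, g' = -0.566 → ψ₁ = 0.212
Converged at ψ₁ = 0.212.
Drum-1 compositions:
  A: x = 0.092, y = 0.347
  B: x = 0.386, y = 0.355
  C: x = 0.523, y = 0.298
Drum-2 feed = drum-1 vapor: z₂ = (0.3475, 0.3547, 0.2979).
Drum 2:
Iterate (Newton) starting at ψ₂ = 0.5:
  ψ₂ = 0.500: g = -0.1747, g' = -0.598 → ψ₂ = 0.208
  ψ₂ = 0.208: g = 0.0022, g' = -0.651 → ψ₂ = 0.211
Converged at ψ₂ = 0.211.
  A: x = 0.267, y = 0.647
  B: x = 0.388, y = 0.229
  C: x = 0.344, y = 0.124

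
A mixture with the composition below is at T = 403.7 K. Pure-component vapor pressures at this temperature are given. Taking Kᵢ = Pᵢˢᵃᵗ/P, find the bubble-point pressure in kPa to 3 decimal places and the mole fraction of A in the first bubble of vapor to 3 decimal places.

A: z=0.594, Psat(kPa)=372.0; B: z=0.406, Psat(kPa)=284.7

Pbub = 336.556 kPa, y_A = 0.657

At the bubble point ψ → 0, so ΣzᵢKᵢ = 1 with Kᵢ = Pᵢˢᵃᵗ/P ⇒ P = ΣzᵢPᵢˢᵃᵗ.
P = 0.594·372.0 + 0.406·284.7 = 336.556 kPa
yᵢ = zᵢPᵢˢᵃᵗ/P ⇒ y_A = 0.594·372.0/336.556 = 0.657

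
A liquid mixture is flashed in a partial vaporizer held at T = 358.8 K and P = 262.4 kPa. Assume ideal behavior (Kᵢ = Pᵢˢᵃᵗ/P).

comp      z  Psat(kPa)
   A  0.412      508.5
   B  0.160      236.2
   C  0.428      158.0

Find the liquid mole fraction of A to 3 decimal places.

Raoult's law: Kᵢ = Pᵢˢᵃᵗ/P = Pᵢˢᵃᵗ/262.4.
  K_A = 508.5/262.4 = 1.93788, K_B = 236.2/262.4 = 0.90015, K_C = 158.0/262.4 = 0.60213
Material balance + equilibrium reduce to Σ zᵢ(Kᵢ−1)/(1+V/F(Kᵢ−1)) = 0.
g(0) = ΣzᵢKᵢ − 1 = 0.200 and g(1) = 1 − Σzᵢ/Kᵢ = -0.101, so a root lies in (0, 1).
Iterate (Newton) starting at V/F = 0.32:
  V/F = 0.320: g = 0.0856, g' = -0.305 → V/F = 0.601
  V/F = 0.601: g = 0.0064, g' = -0.267 → V/F = 0.625
Converged at V/F = 0.625.
Compositions from xᵢ = zᵢ/(1+V/F(Kᵢ−1)), yᵢ = Kᵢxᵢ:
  A: x = 0.260, y = 0.503
  B: x = 0.171, y = 0.154
  C: x = 0.570, y = 0.343

x_A = 0.260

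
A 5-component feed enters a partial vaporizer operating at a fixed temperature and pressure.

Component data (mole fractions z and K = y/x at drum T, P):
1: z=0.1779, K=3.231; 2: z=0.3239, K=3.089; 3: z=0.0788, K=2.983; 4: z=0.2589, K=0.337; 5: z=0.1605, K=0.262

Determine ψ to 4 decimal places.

ψ = 0.6393

Iterate (Newton) starting at ψ = 0.38:
  ψ = 0.3800: g = 0.28703, g' = -1.1716 → ψ = 0.6250
  ψ = 0.6250: g = 0.01605, g' = -1.1151 → ψ = 0.6394
  ψ = 0.6394: g = -0.00008, g' = -1.1260 → ψ = 0.6393
Converged at ψ = 0.6393.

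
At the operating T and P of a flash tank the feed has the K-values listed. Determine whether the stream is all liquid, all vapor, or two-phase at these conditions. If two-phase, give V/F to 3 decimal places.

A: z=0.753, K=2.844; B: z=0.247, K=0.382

all vapor

ΣzᵢKᵢ = 2.236; Σzᵢ/Kᵢ = 0.911.
Since Σzᵢ/Kᵢ < 1 the mixture is above its dew point — single vapor phase.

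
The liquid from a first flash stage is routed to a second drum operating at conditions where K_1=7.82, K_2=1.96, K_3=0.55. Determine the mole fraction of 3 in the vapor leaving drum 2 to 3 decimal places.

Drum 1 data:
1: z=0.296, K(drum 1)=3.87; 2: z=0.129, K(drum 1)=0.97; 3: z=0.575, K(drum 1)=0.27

y_3 (drum 2) = 0.476

Drum 1:
Let ψ₁ = V/F and solve Σ zᵢ(Kᵢ−1)/(1+ψ₁(Kᵢ−1)) = 0.
Feasibility: ΣzᵢKᵢ = 1.426, Σzᵢ/Kᵢ = 2.339 — both > 1, two phases present.
Iterate (Newton) starting at ψ₁ = 0.5:
  ψ₁ = 0.500: g = -0.3161, g' = -1.171 → ψ₁ = 0.230
  ψ₁ = 0.230: g = 0.0032, g' = -1.327 → ψ₁ = 0.233
Converged at ψ₁ = 0.233.
Drum-1 compositions:
  1: x = 0.178, y = 0.687
  2: x = 0.130, y = 0.126
  3: x = 0.693, y = 0.187
Drum-2 feed = drum-1 liquid: z₂ = (0.1775, 0.1299, 0.6926).
Drum 2:
Newton–Raphson from ψ₂ = 0.5:
  ψ₂ = 0.500: g = -0.0433, g' = -0.713 → ψ₂ = 0.439
  ψ₂ = 0.439: g = 0.0023, g' = -0.794 → ψ₂ = 0.442
Converged at ψ₂ = 0.442.
  1: x = 0.044, y = 0.346
  2: x = 0.091, y = 0.179
  3: x = 0.865, y = 0.476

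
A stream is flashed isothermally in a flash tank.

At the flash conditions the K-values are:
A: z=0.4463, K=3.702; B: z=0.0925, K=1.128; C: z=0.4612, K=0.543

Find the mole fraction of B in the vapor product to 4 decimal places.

y_B = 0.0935

Material balance + equilibrium reduce to Σ zᵢ(Kᵢ−1)/(1+V/F(Kᵢ−1)) = 0.
Feasibility: ΣzᵢKᵢ = 2.0070, Σzᵢ/Kᵢ = 1.0519 — both > 1, two phases present.
Newton–Raphson from V/F = 0.5:
  V/F = 0.5000: g = 0.25087, g' = -0.7527 → V/F = 0.8333
  V/F = 0.8333: g = 0.04117, g' = -0.5607 → V/F = 0.9067
  V/F = 0.9067: g = 0.00025, g' = -0.5558 → V/F = 0.9072
Converged at V/F = 0.9072.
Compositions from xᵢ = zᵢ/(1+V/F(Kᵢ−1)), yᵢ = Kᵢxᵢ:
  A: x = 0.1293, y = 0.4787
  B: x = 0.0829, y = 0.0935
  C: x = 0.7878, y = 0.4278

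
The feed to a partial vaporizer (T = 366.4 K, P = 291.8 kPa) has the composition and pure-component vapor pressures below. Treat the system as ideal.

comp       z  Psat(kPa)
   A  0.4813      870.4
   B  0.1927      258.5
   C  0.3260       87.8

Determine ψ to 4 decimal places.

ψ = 0.6224

Raoult's law: Kᵢ = Pᵢˢᵃᵗ/P = Pᵢˢᵃᵗ/291.8.
  K_A = 870.4/291.8 = 2.982865, K_B = 258.5/291.8 = 0.885881, K_C = 87.8/291.8 = 0.300891
Let ψ = V/F and solve Σ zᵢ(Kᵢ−1)/(1+ψ(Kᵢ−1)) = 0.
Check two-phase: ΣzᵢKᵢ = 1.7045 > 1 and Σzᵢ/Kᵢ = 1.4623 > 1, so g(0) = 0.7045 > 0 and g(1) = -0.4623 < 0.
Newton–Raphson from ψ = 0.53:
  ψ = 0.5300: g = 0.07986, g' = -0.8549 → ψ = 0.6234
  ψ = 0.6234: g = -0.00087, g' = -0.8820 → ψ = 0.6224
Converged at ψ = 0.6224.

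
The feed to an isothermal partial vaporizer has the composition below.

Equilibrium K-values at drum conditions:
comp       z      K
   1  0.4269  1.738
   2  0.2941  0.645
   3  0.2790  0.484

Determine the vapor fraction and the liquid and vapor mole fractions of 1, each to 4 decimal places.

Newton iteration, ψ⁰ = 0.5:
  ψ = 0.5000: g = -0.09083, g' = -0.3138 → ψ = 0.2105
  ψ = 0.2105: g = -0.00167, g' = -0.3110 → ψ = 0.2052
Converged at ψ = 0.2052.
Compositions from xᵢ = zᵢ/(1+ψ(Kᵢ−1)), yᵢ = Kᵢxᵢ:
  1: x = 0.3708, y = 0.6444
  2: x = 0.3172, y = 0.2046
  3: x = 0.3120, y = 0.1510

ψ = 0.2052, x_1 = 0.3708, y_1 = 0.6444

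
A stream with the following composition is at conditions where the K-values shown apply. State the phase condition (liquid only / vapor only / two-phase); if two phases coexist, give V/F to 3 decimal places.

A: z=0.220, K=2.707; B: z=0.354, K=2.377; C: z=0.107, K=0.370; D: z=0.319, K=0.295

two-phase, V/F = 0.551

ΣzᵢKᵢ = 1.571; Σzᵢ/Kᵢ = 1.601.
Both exceed 1, so a two-phase solution exists.
Iterate (Newton) starting at ψ = 0.5:
  ψ = 0.500: g = 0.0456, g' = -0.891 → ψ = 0.551
Converged at ψ = 0.551.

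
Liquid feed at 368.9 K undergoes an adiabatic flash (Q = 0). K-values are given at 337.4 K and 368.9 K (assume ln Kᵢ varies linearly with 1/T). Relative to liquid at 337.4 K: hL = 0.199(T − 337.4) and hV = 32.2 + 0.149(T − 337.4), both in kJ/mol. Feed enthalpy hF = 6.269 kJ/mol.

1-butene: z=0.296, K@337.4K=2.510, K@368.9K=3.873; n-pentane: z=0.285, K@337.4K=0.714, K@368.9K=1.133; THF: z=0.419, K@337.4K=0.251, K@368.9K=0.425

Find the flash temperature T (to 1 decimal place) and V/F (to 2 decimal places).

Adiabatic flash: solve Rachford–Rice at each trial T, then check hF = ψ·hV(T) + (1−ψ)·hL(T).
  T = 337.4 K: K = (2.510, 0.714, 0.251), RR gives ψ = 0.058, H_out = 1.868 kJ/mol
  T = 368.9 K: K = (3.873, 1.133, 0.425), RR gives ψ = 0.569, H_out = 23.691 kJ/mol
  T = 353.1 K: K = (3.146, 0.908, 0.330), RR gives ψ = 0.310, H_out = 12.875 kJ/mol
  T = 345.2 K: K = (2.815, 0.807, 0.289), RR gives ψ = 0.187, H_out = 7.507 kJ/mol
  T = 341.3 K: K = (2.660, 0.760, 0.269), RR gives ψ = 0.124, H_out = 4.752 kJ/mol
  T = 343.2 K: K = (2.735, 0.782, 0.279), RR gives ψ = 0.155, H_out = 6.107 kJ/mol
Linear interpolation between T = 343.2 (H_out = 6.107) and T = 345.2 (H_out = 7.507) on hF = 6.269 gives T ≈ 343.4 K, at which ψ = 0.16.

T = 343.4 K, V/F = 0.16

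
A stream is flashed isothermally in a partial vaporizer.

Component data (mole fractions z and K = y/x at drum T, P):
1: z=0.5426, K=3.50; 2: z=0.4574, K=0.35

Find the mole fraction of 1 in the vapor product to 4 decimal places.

Rachford–Rice: g(ψ) = Σ zᵢ(Kᵢ−1)/(1+ψ(Kᵢ−1)) = 0.
g(0) = ΣzᵢKᵢ − 1 = 1.0592 and g(1) = 1 − Σzᵢ/Kᵢ = -0.4619, so a root lies in (0, 1).
Binary case is linear: z₁(K₁−1)(1+ψ(K₂−1)) + z₂(K₂−1)(1+ψ(K₁−1)) = 0
⇒ ψ = [z₁(K₁−1)+z₂(K₂−1)] / [−(K₁−1)(K₂−1)] = 1.05919/1.62500 = 0.6518
Compositions from xᵢ = zᵢ/(1+ψ(Kᵢ−1)), yᵢ = Kᵢxᵢ:
  1: x = 0.2063, y = 0.7222
  2: x = 0.7937, y = 0.2778

y_1 = 0.7222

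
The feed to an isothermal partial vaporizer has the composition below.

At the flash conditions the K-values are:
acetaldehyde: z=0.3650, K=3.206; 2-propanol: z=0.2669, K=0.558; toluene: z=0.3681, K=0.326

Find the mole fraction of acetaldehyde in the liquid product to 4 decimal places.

x_acetaldehyde = 0.2087

Newton iteration, ψ⁰ = 0.5:
  ψ = 0.5000: g = -0.14277, g' = -0.8680 → ψ = 0.3355
  ψ = 0.3355: g = 0.00360, g' = -0.9377 → ψ = 0.3394
Converged at ψ = 0.3394.
Compositions from xᵢ = zᵢ/(1+ψ(Kᵢ−1)), yᵢ = Kᵢxᵢ:
  acetaldehyde: x = 0.2087, y = 0.6692
  2-propanol: x = 0.3140, y = 0.1752
  toluene: x = 0.4773, y = 0.1556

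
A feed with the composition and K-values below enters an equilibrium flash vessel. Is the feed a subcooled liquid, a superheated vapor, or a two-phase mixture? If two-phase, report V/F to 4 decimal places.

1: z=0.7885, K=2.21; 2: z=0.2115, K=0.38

superheated vapor

ΣzᵢKᵢ = 1.8230; Σzᵢ/Kᵢ = 0.9134.
Since Σzᵢ/Kᵢ < 1 the mixture is above its dew point — single vapor phase.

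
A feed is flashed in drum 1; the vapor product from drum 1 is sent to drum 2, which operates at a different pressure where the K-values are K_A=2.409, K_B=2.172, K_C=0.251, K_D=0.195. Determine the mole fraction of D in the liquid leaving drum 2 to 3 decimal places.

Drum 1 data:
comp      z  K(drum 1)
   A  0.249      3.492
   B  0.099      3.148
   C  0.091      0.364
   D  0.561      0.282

x_D (drum 2) = 0.531

Drum 1:
Material balance + equilibrium reduce to Σ zᵢ(Kᵢ−1)/(1+ψ₁(Kᵢ−1)) = 0.
Check two-phase: ΣzᵢKᵢ = 1.372 > 1 and Σzᵢ/Kᵢ = 2.342 > 1, so g(0) = 0.372 > 0 and g(1) = -1.342 < 0.
Newton–Raphson from ψ₁ = 0.5:
  ψ₁ = 0.500: g = -0.3344, g' = -1.196 → ψ₁ = 0.220
Converged at ψ₁ = 0.220.
Drum-1 compositions:
  A: x = 0.161, y = 0.562
  B: x = 0.067, y = 0.212
  C: x = 0.106, y = 0.039
  D: x = 0.666, y = 0.188
Drum-2 feed = drum-1 vapor: z₂ = (0.5619, 0.2117, 0.0385, 0.1878).
Drum 2:
Material balance + equilibrium reduce to Σ zᵢ(Kᵢ−1)/(1+ψ₂(Kᵢ−1)) = 0.
Check two-phase: ΣzᵢKᵢ = 1.860 > 1 and Σzᵢ/Kᵢ = 1.447 > 1, so g(0) = 0.860 > 0 and g(1) = -0.447 < 0.
Newton–Raphson from ψ₂ = 0.46:
  ψ₂ = 0.460: g = 0.3575, g' = -0.891 → ψ₂ = 0.861
  ψ₂ = 0.861: g = -0.0933, g' = -1.766 → ψ₂ = 0.809
  ψ₂ = 0.809: g = -0.0087, g' = -1.458 → ψ₂ = 0.803
Converged at ψ₂ = 0.803.
  A: x = 0.264, y = 0.635
  B: x = 0.109, y = 0.237
  C: x = 0.097, y = 0.024
  D: x = 0.531, y = 0.103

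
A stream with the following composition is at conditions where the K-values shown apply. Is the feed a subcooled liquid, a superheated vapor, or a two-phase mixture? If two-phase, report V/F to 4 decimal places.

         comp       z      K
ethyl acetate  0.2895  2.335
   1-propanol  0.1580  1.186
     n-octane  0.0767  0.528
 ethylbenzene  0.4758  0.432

ΣzᵢKᵢ = 1.1094; Σzᵢ/Kᵢ = 1.5039.
Both exceed 1, so a two-phase solution exists.
Newton iteration, ψ⁰ = 0.5:
  ψ = 0.5000: g = -0.16617, g' = -0.5188 → ψ = 0.1797
  ψ = 0.1797: g = -0.00040, g' = -0.5515 → ψ = 0.1790
Converged at ψ = 0.1790.

two-phase, V/F = 0.1790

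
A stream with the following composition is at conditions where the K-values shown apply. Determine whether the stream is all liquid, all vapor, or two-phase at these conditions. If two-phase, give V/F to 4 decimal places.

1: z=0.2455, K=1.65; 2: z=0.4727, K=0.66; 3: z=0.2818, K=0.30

ΣzᵢKᵢ = 0.8016; Σzᵢ/Kᵢ = 1.8043.
Since ΣzᵢKᵢ < 1 the mixture is below its bubble point — single liquid phase.

all liquid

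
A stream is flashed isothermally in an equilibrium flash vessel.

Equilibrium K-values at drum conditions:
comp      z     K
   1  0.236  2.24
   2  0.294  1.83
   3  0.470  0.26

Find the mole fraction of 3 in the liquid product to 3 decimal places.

x_3 = 0.576

Material balance + equilibrium reduce to Σ zᵢ(Kᵢ−1)/(1+ψ(Kᵢ−1)) = 0.
Feasibility: ΣzᵢKᵢ = 1.189, Σzᵢ/Kᵢ = 2.074 — both > 1, two phases present.
Iterate (Newton) starting at ψ = 0.5:
  ψ = 0.500: g = -0.1990, g' = -0.888 → ψ = 0.276
  ψ = 0.276: g = -0.0204, g' = -0.742 → ψ = 0.248
Converged at ψ = 0.248.
Compositions from xᵢ = zᵢ/(1+ψ(Kᵢ−1)), yᵢ = Kᵢxᵢ:
  1: x = 0.180, y = 0.404
  2: x = 0.244, y = 0.446
  3: x = 0.576, y = 0.150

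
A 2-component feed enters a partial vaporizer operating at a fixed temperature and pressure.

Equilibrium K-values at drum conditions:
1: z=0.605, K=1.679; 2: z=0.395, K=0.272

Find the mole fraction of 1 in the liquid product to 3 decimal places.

Material balance + equilibrium reduce to Σ zᵢ(Kᵢ−1)/(1+ψ(Kᵢ−1)) = 0.
g(0) = ΣzᵢKᵢ − 1 = 0.123 and g(1) = 1 − Σzᵢ/Kᵢ = -0.813, so a root lies in (0, 1).
Iterate (Newton) starting at ψ = 0.5:
  ψ = 0.500: g = -0.1455, g' = -0.673 → ψ = 0.284
  ψ = 0.284: g = -0.0181, g' = -0.529 → ψ = 0.250
  ψ = 0.250: g = -0.0002, g' = -0.517 → ψ = 0.249
Converged at ψ = 0.249.
Compositions from xᵢ = zᵢ/(1+ψ(Kᵢ−1)), yᵢ = Kᵢxᵢ:
  1: x = 0.517, y = 0.869
  2: x = 0.483, y = 0.131

x_1 = 0.517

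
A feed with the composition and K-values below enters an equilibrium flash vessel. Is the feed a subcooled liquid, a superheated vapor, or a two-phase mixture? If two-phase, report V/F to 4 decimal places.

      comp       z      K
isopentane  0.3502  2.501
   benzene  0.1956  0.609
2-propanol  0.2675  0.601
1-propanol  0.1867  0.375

ΣzᵢKᵢ = 1.2258; Σzᵢ/Kᵢ = 1.4042.
Both exceed 1, so a two-phase solution exists.
Rachford–Rice: g(ψ) = Σ zᵢ(Kᵢ−1)/(1+ψ(Kᵢ−1)) = 0.
Iterate (Newton) starting at ψ = 0.5:
  ψ = 0.5000: g = -0.09784, g' = -0.5244 → ψ = 0.3134
  ψ = 0.3134: g = 0.00320, g' = -0.5722 → ψ = 0.3190
  ψ = 0.3190: g = 0.00001, g' = -0.5695 → ψ = 0.3191
Converged at ψ = 0.3191.

two-phase, V/F = 0.3191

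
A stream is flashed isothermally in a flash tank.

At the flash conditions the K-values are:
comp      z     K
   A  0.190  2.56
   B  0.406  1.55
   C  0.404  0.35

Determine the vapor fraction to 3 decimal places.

ψ = 0.419

Newton–Raphson from ψ = 0.65:
  ψ = 0.650: g = -0.1431, g' = -0.692 → ψ = 0.443
  ψ = 0.443: g = -0.0142, g' = -0.578 → ψ = 0.419
Converged at ψ = 0.419.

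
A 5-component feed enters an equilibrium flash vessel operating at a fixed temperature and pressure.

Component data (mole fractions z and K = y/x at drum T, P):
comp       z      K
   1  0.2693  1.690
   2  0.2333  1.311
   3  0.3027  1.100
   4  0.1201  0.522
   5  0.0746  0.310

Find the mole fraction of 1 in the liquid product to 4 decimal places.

Material balance + equilibrium reduce to Σ zᵢ(Kᵢ−1)/(1+V/F(Kᵢ−1)) = 0.
g(0) = ΣzᵢKᵢ − 1 = 0.1798 and g(1) = 1 − Σzᵢ/Kᵢ = -0.0832, so a root lies in (0, 1).
Newton–Raphson from V/F = 0.5:
  V/F = 0.5000: g = 0.07575, g' = -0.2207 → V/F = 0.8432
  V/F = 0.8432: g = -0.01640, g' = -0.3481 → V/F = 0.7961
  V/F = 0.7961: g = -0.00076, g' = -0.3169 → V/F = 0.7937
Converged at V/F = 0.7937.
Compositions from xᵢ = zᵢ/(1+V/F(Kᵢ−1)), yᵢ = Kᵢxᵢ:
  1: x = 0.1740, y = 0.2941
  2: x = 0.1871, y = 0.2453
  3: x = 0.2804, y = 0.3085
  4: x = 0.1935, y = 0.1010
  5: x = 0.1649, y = 0.0511

x_1 = 0.1740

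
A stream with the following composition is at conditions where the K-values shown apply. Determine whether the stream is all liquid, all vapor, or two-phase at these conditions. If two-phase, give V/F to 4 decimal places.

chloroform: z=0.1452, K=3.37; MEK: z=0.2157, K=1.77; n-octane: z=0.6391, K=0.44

two-phase, V/F = 0.1655

ΣzᵢKᵢ = 1.1523; Σzᵢ/Kᵢ = 1.6175.
Both exceed 1, so a two-phase solution exists.
Let ψ = V/F and solve Σ zᵢ(Kᵢ−1)/(1+ψ(Kᵢ−1)) = 0.
Newton iteration, ψ⁰ = 0.5:
  ψ = 0.5000: g = -0.21966, g' = -0.6241 → ψ = 0.1480
  ψ = 0.1480: g = 0.01359, g' = -0.7883 → ψ = 0.1653
  ψ = 0.1653: g = 0.00020, g' = -0.7651 → ψ = 0.1655
Converged at ψ = 0.1655.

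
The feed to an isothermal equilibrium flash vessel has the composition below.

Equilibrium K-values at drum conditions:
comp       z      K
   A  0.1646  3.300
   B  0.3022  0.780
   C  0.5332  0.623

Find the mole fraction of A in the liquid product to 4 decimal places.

Material balance + equilibrium reduce to Σ zᵢ(Kᵢ−1)/(1+V/F(Kᵢ−1)) = 0.
Check two-phase: ΣzᵢKᵢ = 1.1111 > 1 and Σzᵢ/Kᵢ = 1.2932 > 1, so g(0) = 0.1111 > 0 and g(1) = -0.2932 < 0.
Newton iteration, V/F⁰ = 0.5:
  V/F = 0.5000: g = -0.14633, g' = -0.3219 → V/F = 0.0454
  V/F = 0.0454: g = 0.07108, g' = -0.8071 → V/F = 0.1335
  V/F = 0.1335: g = 0.00947, g' = -0.6092 → V/F = 0.1491
  V/F = 0.1491: g = 0.00020, g' = -0.5836 → V/F = 0.1494
Converged at V/F = 0.1494.
Compositions from xᵢ = zᵢ/(1+V/F(Kᵢ−1)), yᵢ = Kᵢxᵢ:
  A: x = 0.1225, y = 0.4043
  B: x = 0.3125, y = 0.2437
  C: x = 0.5650, y = 0.3520

x_A = 0.1225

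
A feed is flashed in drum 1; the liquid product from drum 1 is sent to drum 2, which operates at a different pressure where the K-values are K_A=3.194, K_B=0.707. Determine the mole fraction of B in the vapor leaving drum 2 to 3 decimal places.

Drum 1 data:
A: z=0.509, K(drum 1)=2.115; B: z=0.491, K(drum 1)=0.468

Drum 1:
Let ψ₁ = V/F and solve Σ zᵢ(Kᵢ−1)/(1+ψ₁(Kᵢ−1)) = 0.
Feasibility: ΣzᵢKᵢ = 1.306, Σzᵢ/Kᵢ = 1.290 — both > 1, two phases present.
Newton–Raphson from ψ₁ = 0.56:
  ψ₁ = 0.560: g = -0.0227, g' = -0.522 → ψ₁ = 0.517
  ψ₁ = 0.517: g = -0.0001, g' = -0.519 → ψ₁ = 0.516
Converged at ψ₁ = 0.516.
Drum-1 compositions:
  A: x = 0.323, y = 0.683
  B: x = 0.677, y = 0.317
Drum-2 feed = drum-1 liquid: z₂ = (0.3230, 0.6770).
Drum 2:
Material balance + equilibrium reduce to Σ zᵢ(Kᵢ−1)/(1+ψ₂(Kᵢ−1)) = 0.
g(0) = ΣzᵢKᵢ − 1 = 0.510 and g(1) = 1 − Σzᵢ/Kᵢ = -0.059, so a root lies in (0, 1).
Binary case is linear: z₁(K₁−1)(1+ψ₂(K₂−1)) + z₂(K₂−1)(1+ψ₂(K₁−1)) = 0
⇒ ψ₂ = [z₁(K₁−1)+z₂(K₂−1)] / [−(K₁−1)(K₂−1)] = 0.5103/0.6428 = 0.794
  A: x = 0.118, y = 0.376
  B: x = 0.882, y = 0.624

y_B (drum 2) = 0.624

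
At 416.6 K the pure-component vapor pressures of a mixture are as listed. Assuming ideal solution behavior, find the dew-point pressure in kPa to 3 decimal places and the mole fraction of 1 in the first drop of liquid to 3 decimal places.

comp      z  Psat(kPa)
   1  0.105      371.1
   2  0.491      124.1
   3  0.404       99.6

At the dew point ψ → 1, so Σzᵢ/Kᵢ = 1 with Kᵢ = Pᵢˢᵃᵗ/P ⇒ 1/P = Σzᵢ/Pᵢˢᵃᵗ.
1/P = 0.105/371.1 + 0.491/124.1 + 0.404/99.6 = 0.008296 ⇒ P = 120.545 kPa
xᵢ = zᵢP/Pᵢˢᵃᵗ ⇒ x_1 = 0.105·120.545/371.1 = 0.034

Pdew = 120.545 kPa, x_1 = 0.034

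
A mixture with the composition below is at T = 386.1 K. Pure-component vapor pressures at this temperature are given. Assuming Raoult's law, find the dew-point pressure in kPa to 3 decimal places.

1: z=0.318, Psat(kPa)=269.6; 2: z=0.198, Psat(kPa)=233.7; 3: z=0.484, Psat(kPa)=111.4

At the dew point ψ → 1, so Σzᵢ/Kᵢ = 1 with Kᵢ = Pᵢˢᵃᵗ/P ⇒ 1/P = Σzᵢ/Pᵢˢᵃᵗ.
1/P = 0.318/269.6 + 0.198/233.7 + 0.484/111.4 = 0.006371 ⇒ P = 156.950 kPa

Pdew = 156.950 kPa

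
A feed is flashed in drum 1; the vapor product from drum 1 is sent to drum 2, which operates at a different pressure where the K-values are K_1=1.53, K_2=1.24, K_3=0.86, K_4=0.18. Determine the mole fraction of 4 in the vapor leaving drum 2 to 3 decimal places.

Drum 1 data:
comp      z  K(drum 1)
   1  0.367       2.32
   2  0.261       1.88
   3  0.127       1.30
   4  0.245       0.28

Drum 1:
Material balance + equilibrium reduce to Σ zᵢ(Kᵢ−1)/(1+ψ₁(Kᵢ−1)) = 0.
Check two-phase: ΣzᵢKᵢ = 1.576 > 1 and Σzᵢ/Kᵢ = 1.270 > 1, so g(0) = 0.576 > 0 and g(1) = -0.270 < 0.
Newton–Raphson from ψ₁ = 0.45:
  ψ₁ = 0.450: g = 0.2411, g' = -0.642 → ψ₁ = 0.825
  ψ₁ = 0.825: g = -0.0393, g' = -0.993 → ψ₁ = 0.786
  ψ₁ = 0.786: g = -0.0018, g' = -0.906 → ψ₁ = 0.784
Converged at ψ₁ = 0.784.
Drum-1 compositions:
  1: x = 0.180, y = 0.418
  2: x = 0.154, y = 0.290
  3: x = 0.103, y = 0.134
  4: x = 0.562, y = 0.157
Drum-2 feed = drum-1 vapor: z₂ = (0.4185, 0.2904, 0.1337, 0.1575).
Drum 2:
Let ψ₂ = V/F and solve Σ zᵢ(Kᵢ−1)/(1+ψ₂(Kᵢ−1)) = 0.
Check two-phase: ΣzᵢKᵢ = 1.144 > 1 and Σzᵢ/Kᵢ = 1.538 > 1, so g(0) = 0.144 > 0 and g(1) = -0.538 < 0.
Newton iteration, ψ₂⁰ = 0.5:
  ψ₂ = 0.500: g = -0.0014, g' = -0.394 → ψ₂ = 0.496
Converged at ψ₂ = 0.496.
  1: x = 0.331, y = 0.507
  2: x = 0.259, y = 0.322
  3: x = 0.144, y = 0.124
  4: x = 0.266, y = 0.048

y_4 (drum 2) = 0.048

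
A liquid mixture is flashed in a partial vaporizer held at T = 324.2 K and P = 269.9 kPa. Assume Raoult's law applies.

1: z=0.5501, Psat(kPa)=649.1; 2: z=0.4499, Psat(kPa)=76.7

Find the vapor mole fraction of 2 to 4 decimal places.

Raoult's law: Kᵢ = Pᵢˢᵃᵗ/P = Pᵢˢᵃᵗ/269.9.
  K_1 = 649.1/269.9 = 2.404965, K_2 = 76.7/269.9 = 0.284179
Let ψ = V/F and solve Σ zᵢ(Kᵢ−1)/(1+ψ(Kᵢ−1)) = 0.
Check two-phase: ΣzᵢKᵢ = 1.4508 > 1 and Σzᵢ/Kᵢ = 1.8119 > 1, so g(0) = 0.4508 > 0 and g(1) = -0.8119 < 0.
Newton–Raphson from ψ = 0.54:
  ψ = 0.5400: g = -0.08551, g' = -0.9636 → ψ = 0.4513
  ψ = 0.4513: g = -0.00272, g' = -0.9097 → ψ = 0.4483
Converged at ψ = 0.4483.
Compositions from xᵢ = zᵢ/(1+ψ(Kᵢ−1)), yᵢ = Kᵢxᵢ:
  1: x = 0.3375, y = 0.8117
  2: x = 0.6625, y = 0.1883

y_2 = 0.1883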